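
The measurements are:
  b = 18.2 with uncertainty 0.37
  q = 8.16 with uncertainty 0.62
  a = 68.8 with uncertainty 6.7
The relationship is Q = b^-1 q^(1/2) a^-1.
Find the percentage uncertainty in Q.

Each factor contributes (exponent × relative error)² to (δQ/Q)²:
  (-1·δb/b)² = (-1×0.0203)² = 0.000413;  (½·δq/q)² = (0.5×0.0760)² = 0.00144;  (-1·δa/a)² = (-1×0.0974)² = 0.00948
δQ/Q = √(0.0113) = 0.106

10.6%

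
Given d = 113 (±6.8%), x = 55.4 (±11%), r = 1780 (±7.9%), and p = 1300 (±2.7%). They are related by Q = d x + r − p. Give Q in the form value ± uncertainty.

6740 ± 822

Let w = d·x = 6260. δw/w = √((1·δd/d)² + (1·δx/x)²) = √(0.00462 + 0.0121) = 0.129, so δw = 810.
Q = w + r − p: δQ = √(δw² + δr² + δp²) = √(6.55e+05 + 19800 + 1230) = 822
Q = 6740.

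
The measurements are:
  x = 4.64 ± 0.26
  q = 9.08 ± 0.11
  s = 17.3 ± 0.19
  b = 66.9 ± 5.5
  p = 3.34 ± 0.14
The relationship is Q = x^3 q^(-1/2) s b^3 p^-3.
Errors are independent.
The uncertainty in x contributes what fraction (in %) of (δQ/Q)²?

26.9%

(δQ/Q)² = (3·δx/x)² + (−½·δq/q)² + (1·δs/s)² + (3·δb/b)² + (-3·δp/p)²
  x term: (3×0.0560)² = 0.0283
  q term: (-0.5×0.0121)² = 3.67e-05
  s term: (1×0.0110)² = 0.000121
  b term: (3×0.0822)² = 0.0608
  p term: (-3×0.0419)² = 0.0158
Total = 0.105. Share from x = 0.0283/0.105 = 0.269.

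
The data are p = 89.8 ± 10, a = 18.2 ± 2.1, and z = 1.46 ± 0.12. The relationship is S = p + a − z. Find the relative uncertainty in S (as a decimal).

S is a linear combination, so absolute uncertainties add in quadrature:
  (δp)² = 100;  (δa)² = 4.41;  (δz)² = 0.0144
δS = √(104) = 10.2
S = 107, so δS/S = 10.2/107 = 0.0959.

0.0959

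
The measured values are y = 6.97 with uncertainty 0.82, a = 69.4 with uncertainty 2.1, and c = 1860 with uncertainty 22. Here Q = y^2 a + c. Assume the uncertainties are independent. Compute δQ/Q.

0.153

Let p = y^2·a = 3370. δp/p = √((2·δy/y)² + (1·δa/a)²) = √(0.0554 + 0.000916) = 0.237, so δp = 800.
Q = p + c: δQ = √(δp² + δc²) = √(6.4e+05 + 484) = 800
Q = 5230, so δQ/Q = 800/5230 = 0.153.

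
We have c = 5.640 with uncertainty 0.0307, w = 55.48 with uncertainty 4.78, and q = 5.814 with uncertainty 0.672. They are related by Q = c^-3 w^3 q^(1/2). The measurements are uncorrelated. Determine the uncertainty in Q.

Relative error in a monomial: (δQ/Q)² = Σ (nᵢ · δxᵢ/xᵢ)².
  (-3·δc/c)² = (-3×0.00544)² = 0.000267;  (3·δw/w)² = (3×0.0862)² = 0.0668;  (½·δq/q)² = (0.5×0.116)² = 0.00334
δQ/Q = √(0.0704) = 0.265
Q = 2295, so δQ = 0.265 × 2295 = 609.

609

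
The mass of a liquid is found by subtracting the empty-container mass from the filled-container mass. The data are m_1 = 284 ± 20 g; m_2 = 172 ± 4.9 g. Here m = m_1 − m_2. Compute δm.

m is a linear combination, so absolute uncertainties add in quadrature:
  (δm_1)² = 400;  (δm_2)² = 24.0
δm = √(424) = 20.6 g

20.6 g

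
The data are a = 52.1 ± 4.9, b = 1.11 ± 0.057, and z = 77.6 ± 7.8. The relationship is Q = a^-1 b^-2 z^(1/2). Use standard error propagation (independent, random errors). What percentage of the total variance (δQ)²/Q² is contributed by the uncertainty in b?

(δQ/Q)² = (-1·δa/a)² + (-2·δb/b)² + (½·δz/z)²
  a term: (-1×0.0940)² = 0.00885
  b term: (-2×0.0514)² = 0.0105
  z term: (0.5×0.101)² = 0.00253
Total = 0.0219. Share from b = 0.0105/0.0219 = 0.481.

48.1%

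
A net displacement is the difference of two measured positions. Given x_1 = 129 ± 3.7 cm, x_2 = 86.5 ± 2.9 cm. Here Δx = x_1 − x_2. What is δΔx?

4.70 cm

For a sum/difference, combine absolute errors in quadrature:
  (δx_1)² = 13.7;  (δx_2)² = 8.41
δΔx = √(22.1) = 4.70 cm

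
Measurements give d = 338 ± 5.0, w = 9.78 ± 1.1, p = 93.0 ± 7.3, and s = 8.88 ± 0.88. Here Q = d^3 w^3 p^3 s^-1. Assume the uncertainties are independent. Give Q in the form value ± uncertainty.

(3.27 ± 1.39) × 10^15

Each factor contributes (exponent × relative error)² to (δQ/Q)²:
  (3·δd/d)² = (3×0.0148)² = 0.00197;  (3·δw/w)² = (3×0.112)² = 0.114;  (3·δp/p)² = (3×0.0785)² = 0.0555;  (-1·δs/s)² = (-1×0.0991)² = 0.00982
δQ/Q = √(0.181) = 0.426
Q = 3.27e+15, so δQ = 0.426 × 3.27e+15 = 1.39e+15.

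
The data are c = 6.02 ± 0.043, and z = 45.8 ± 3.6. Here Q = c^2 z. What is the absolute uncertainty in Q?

133

Q is a product of powers, so relative uncertainties combine in quadrature:
  (2·δc/c)² = (2×0.00714)² = 0.000204;  (1·δz/z)² = (1×0.0786)² = 0.00618
δQ/Q = √(0.00638) = 0.0799
Q = 1660, so δQ = 0.0799 × 1660 = 133.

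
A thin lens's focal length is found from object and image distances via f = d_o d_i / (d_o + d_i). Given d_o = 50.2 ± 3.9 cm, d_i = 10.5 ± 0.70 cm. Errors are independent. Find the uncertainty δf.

0.493 cm

∂f/∂d_o = (d_i/(d_o+d_i))² = 0.0299;  ∂f/∂d_i = (d_o/(d_o+d_i))² = 0.684
δf = √((∂f/∂d_o · δd_o)² + (∂f/∂d_i · δd_i)²) = √(0.0136 + 0.229) = 0.493 cm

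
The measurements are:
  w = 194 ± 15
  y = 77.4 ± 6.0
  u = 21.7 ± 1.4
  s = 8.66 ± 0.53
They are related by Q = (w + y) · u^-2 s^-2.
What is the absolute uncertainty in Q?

Let h = w + y = 271. δh = √(δw² + δy²) = √(225 + 36.0) = 16.2, so δh/h = 0.0595.
Q is then a monomial in h, u, s:
δQ/Q = √((δh/h)² + (-2·δu/u)² + (-2·δs/s)²) = √(0.00354 + 0.0166 + 0.0150) = 0.188
Q = 0.00769, so δQ = 0.188 × 0.00769 = 0.00144.

0.00144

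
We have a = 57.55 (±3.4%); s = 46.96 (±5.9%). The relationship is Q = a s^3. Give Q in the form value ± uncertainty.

(5.960 ± 1.07) × 10^6

For a monomial Q ∝ a, s^3, fractional errors add in quadrature:
  (1·δa/a)² = (1×0.0340)² = 0.00116;  (3·δs/s)² = (3×0.0590)² = 0.0313
δQ/Q = √(0.0325) = 0.180
Q = 5.96e+06, so δQ = 0.180 × 5.96e+06 = 1.07e+06.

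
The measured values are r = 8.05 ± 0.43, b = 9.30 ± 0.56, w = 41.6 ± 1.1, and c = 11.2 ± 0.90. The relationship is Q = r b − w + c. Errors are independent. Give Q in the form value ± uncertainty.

44.5 ± 6.19

Let p = r·b = 74.9. δp/p = √((1·δr/r)² + (1·δb/b)²) = √(0.00285 + 0.00363) = 0.0805, so δp = 6.03.
Q = p − w + c: δQ = √(δp² + δw² + δc²) = √(36.3 + 1.21 + 0.810) = 6.19
Q = 44.5.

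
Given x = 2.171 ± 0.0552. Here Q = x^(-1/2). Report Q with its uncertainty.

Q ∝ x^(-1/2), so δQ/Q = |−½| · δx/x = 0.5 × 0.0254 = 0.0127.
Q = 0.6787, so δQ = 0.0127 × 0.6787 = 0.00863.

0.6787 ± 0.00863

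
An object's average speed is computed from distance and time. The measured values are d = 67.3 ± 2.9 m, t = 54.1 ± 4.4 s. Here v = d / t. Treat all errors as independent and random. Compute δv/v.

For a monomial v ∝ d, t^-1, fractional errors add in quadrature:
  (1·δd/d)² = (1×0.0431)² = 0.00186;  (-1·δt/t)² = (-1×0.0813)² = 0.00661
δv/v = √(0.00847) = 0.0920

0.0920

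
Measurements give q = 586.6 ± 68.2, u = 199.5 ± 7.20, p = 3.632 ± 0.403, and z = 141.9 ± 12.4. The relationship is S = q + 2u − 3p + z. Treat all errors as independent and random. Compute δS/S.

Absolute uncertainties add in quadrature for a linear combination:
  (δq)² = 4650;  (2·δu)² = 207;  (3·δp)² = 1.46;  (δz)² = 154
δS = √(5010) = 70.8
S = 1117, so δS/S = 70.8/1117 = 0.0634.

0.0634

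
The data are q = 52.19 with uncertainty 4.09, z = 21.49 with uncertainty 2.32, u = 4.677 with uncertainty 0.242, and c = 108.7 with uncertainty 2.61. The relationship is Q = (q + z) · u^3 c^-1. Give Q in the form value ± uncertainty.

69.35 ± 11.8

Let w = q + z = 73.68. δw = √(δq² + δz²) = √(16.7 + 5.38) = 4.70, so δw/w = 0.0638.
Q is then a monomial in w, u, c:
δQ/Q = √((δw/w)² + (3·δu/u)² + (-1·δc/c)²) = √(0.00407 + 0.0241 + 0.000577) = 0.170
Q = 69.35, so δQ = 0.170 × 69.35 = 11.8.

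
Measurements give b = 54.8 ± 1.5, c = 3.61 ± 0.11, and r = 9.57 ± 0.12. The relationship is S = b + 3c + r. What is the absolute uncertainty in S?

For a sum/difference, combine absolute errors in quadrature:
  (δb)² = 2.25;  (3·δc)² = 0.109;  (δr)² = 0.0144
δS = √(2.37) = 1.54

1.54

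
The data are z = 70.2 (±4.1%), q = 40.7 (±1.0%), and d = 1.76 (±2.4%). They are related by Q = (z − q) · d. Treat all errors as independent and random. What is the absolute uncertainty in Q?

5.27

Let u = z − q = 29.5. δu = √(δz² + δq²) = √(8.28 + 0.166) = 2.91, so δu/u = 0.0985.
Q is then a monomial in u, d:
δQ/Q = √((δu/u)² + (1·δd/d)²) = √(0.00971 + 0.000576) = 0.101
Q = 51.9, so δQ = 0.101 × 51.9 = 5.27.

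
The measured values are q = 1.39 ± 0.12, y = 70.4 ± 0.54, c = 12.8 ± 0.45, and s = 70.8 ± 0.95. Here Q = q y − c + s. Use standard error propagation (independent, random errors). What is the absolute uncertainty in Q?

Let p = q·y = 97.9. δp/p = √((1·δq/q)² + (1·δy/y)²) = √(0.00745 + 5.88e-05) = 0.0867, so δp = 8.48.
Q = p − c + s: δQ = √(δp² + δc² + δs²) = √(71.9 + 0.203 + 0.902) = 8.55

8.55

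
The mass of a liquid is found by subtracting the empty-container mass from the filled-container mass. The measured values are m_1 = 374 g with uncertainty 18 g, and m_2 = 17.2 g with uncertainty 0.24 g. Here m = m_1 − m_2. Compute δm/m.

0.0505

For a sum/difference, combine absolute errors in quadrature:
  (δm_1)² = 324;  (δm_2)² = 0.0576
δm = √(324) = 18.0 g
m = 357 g, so δm/m = 18.0/357 = 0.0505.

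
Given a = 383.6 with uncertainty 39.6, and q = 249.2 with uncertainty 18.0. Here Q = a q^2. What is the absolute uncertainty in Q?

Since Q is a product/quotient, work with relative uncertainties:
  (1·δa/a)² = (1×0.103)² = 0.0107;  (2·δq/q)² = (2×0.0722)² = 0.0209
δQ/Q = √(0.0315) = 0.178
Q = 2.382e+07, so δQ = 0.178 × 2.382e+07 = 4.23e+06.

4.23e+06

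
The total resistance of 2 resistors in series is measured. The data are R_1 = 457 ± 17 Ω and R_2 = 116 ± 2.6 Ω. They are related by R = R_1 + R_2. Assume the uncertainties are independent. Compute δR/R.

Sums and differences: (δR)² = Σ (cᵢ δxᵢ)².
  (δR_1)² = 289;  (δR_2)² = 6.76
δR = √(296) = 17.2 Ω
R = 573 Ω, so δR/R = 17.2/573 = 0.0300.

0.0300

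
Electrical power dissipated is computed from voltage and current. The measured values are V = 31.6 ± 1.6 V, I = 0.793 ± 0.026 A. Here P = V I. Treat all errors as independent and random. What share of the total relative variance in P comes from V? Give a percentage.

(δP/P)² = (1·δV/V)² + (1·δI/I)²
  V term: (1×0.0506)² = 0.00256
  I term: (1×0.0328)² = 0.00107
Total = 0.00364. Share from V = 0.00256/0.00364 = 0.705.

70.5%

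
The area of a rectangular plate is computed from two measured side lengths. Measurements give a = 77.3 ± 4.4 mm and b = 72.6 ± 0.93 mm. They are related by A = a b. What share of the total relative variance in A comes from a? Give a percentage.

(δA/A)² = (1·δa/a)² + (1·δb/b)²
  a term: (1×0.0569)² = 0.00324
  b term: (1×0.0128)² = 0.000164
Total = 0.00340. Share from a = 0.00324/0.00340 = 0.952.

95.2%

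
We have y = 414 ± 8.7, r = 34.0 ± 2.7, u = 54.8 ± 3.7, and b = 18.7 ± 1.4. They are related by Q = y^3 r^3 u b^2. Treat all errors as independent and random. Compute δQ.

For a monomial Q ∝ y^3, r^3, u, b^2, fractional errors add in quadrature:
  (3·δy/y)² = (3×0.0210)² = 0.00397;  (3·δr/r)² = (3×0.0794)² = 0.0568;  (1·δu/u)² = (1×0.0675)² = 0.00456;  (2·δb/b)² = (2×0.0749)² = 0.0224
δQ/Q = √(0.0877) = 0.296
Q = 5.34e+16, so δQ = 0.296 × 5.34e+16 = 1.58e+16.

1.58e+16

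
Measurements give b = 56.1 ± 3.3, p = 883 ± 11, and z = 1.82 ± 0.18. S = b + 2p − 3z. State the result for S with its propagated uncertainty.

1820 ± 22.3

Sums and differences: (δS)² = Σ (cᵢ δxᵢ)².
  (δb)² = 10.9;  (2·δp)² = 484;  (3·δz)² = 0.292
δS = √(495) = 22.3
S = 1820.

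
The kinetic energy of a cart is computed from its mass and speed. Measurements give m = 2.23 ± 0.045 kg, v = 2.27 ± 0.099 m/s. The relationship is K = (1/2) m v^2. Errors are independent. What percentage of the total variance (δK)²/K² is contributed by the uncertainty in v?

(δK/K)² = (1·δm/m)² + (2·δv/v)²
  m term: (1×0.0202)² = 0.000407
  v term: (2×0.0436)² = 0.00761
Total = 0.00802. Share from v = 0.00761/0.00802 = 0.949.

94.9%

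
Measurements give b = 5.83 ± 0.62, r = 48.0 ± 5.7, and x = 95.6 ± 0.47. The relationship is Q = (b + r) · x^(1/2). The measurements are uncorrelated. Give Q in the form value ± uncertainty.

526 ± 56.1

Let u = b + r = 53.8. δu = √(δb² + δr²) = √(0.384 + 32.5) = 5.73, so δu/u = 0.107.
Q is then a monomial in u, x:
δQ/Q = √((δu/u)² + (½·δx/x)²) = √(0.0113 + 6.04e-06) = 0.107
Q = 526, so δQ = 0.107 × 526 = 56.1.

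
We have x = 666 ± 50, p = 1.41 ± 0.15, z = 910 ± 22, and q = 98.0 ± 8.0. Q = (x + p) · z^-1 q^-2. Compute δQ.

Let u = x + p = 667. δu = √(δx² + δp²) = √(2500 + 0.0225) = 50.0, so δu/u = 0.0749.
Q is then a monomial in u, z, q:
δQ/Q = √((δu/u)² + (-1·δz/z)² + (-2·δq/q)²) = √(0.00561 + 0.000584 + 0.0267) = 0.181
Q = 7.64e-05, so δQ = 0.181 × 7.64e-05 = 1.38e-05.

1.38e-05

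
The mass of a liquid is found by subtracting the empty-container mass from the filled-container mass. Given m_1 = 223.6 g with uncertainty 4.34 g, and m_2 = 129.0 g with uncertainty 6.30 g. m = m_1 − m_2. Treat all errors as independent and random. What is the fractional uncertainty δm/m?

0.0809

Absolute uncertainties add in quadrature for a linear combination:
  (δm_1)² = 18.8;  (δm_2)² = 39.7
δm = √(58.5) = 7.65 g
m = 94.60 g, so δm/m = 7.65/94.60 = 0.0809.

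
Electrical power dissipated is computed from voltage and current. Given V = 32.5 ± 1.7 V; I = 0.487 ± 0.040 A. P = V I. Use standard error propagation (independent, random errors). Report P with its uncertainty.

15.8 ± 1.54 W

For a monomial P ∝ V, I, fractional errors add in quadrature:
  (1·δV/V)² = (1×0.0523)² = 0.00274;  (1·δI/I)² = (1×0.0821)² = 0.00675
δP/P = √(0.00948) = 0.0974
P = 15.8 W, so δP = 0.0974 × 15.8 = 1.54 W.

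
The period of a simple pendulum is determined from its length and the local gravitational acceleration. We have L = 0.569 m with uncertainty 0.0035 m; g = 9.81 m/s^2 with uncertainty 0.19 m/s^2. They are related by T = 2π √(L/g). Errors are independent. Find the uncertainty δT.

Each factor contributes (exponent × relative error)² to (δT/T)²:
  (½·δL/L)² = (0.5×0.00615)² = 9.46e-06;  (−½·δg/g)² = (-0.5×0.0194)² = 9.38e-05
δT/T = √(0.000103) = 0.0102
T = 1.51 s, so δT = 0.0102 × 1.51 = 0.0154 s.

0.0154 s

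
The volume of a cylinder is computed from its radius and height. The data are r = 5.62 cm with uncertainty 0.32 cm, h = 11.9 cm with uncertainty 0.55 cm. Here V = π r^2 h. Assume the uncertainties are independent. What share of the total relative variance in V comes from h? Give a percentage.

(δV/V)² = (2·δr/r)² + (1·δh/h)²
  r term: (2×0.0569)² = 0.0130
  h term: (1×0.0462)² = 0.00214
Total = 0.0151. Share from h = 0.00214/0.0151 = 0.141.

14.1%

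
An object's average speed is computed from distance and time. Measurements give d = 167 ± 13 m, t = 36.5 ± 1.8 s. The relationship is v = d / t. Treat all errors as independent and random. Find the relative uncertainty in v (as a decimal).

v is a product of powers, so relative uncertainties combine in quadrature:
  (1·δd/d)² = (1×0.0778)² = 0.00606;  (-1·δt/t)² = (-1×0.0493)² = 0.00243
δv/v = √(0.00849) = 0.0922

0.0922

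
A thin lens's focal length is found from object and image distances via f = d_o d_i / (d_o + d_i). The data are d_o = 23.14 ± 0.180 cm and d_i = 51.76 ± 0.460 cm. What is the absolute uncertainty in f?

∂f/∂d_o = (d_i/(d_o+d_i))² = 0.478;  ∂f/∂d_i = (d_o/(d_o+d_i))² = 0.0954
δf = √((∂f/∂d_o · δd_o)² + (∂f/∂d_i · δd_i)²) = √(0.00739 + 0.00193) = 0.0965 cm

0.0965 cm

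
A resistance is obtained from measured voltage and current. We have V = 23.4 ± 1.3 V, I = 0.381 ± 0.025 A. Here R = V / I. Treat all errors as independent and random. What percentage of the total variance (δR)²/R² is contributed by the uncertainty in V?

41.8%

(δR/R)² = (1·δV/V)² + (-1·δI/I)²
  V term: (1×0.0556)² = 0.00309
  I term: (-1×0.0656)² = 0.00431
Total = 0.00739. Share from V = 0.00309/0.00739 = 0.418.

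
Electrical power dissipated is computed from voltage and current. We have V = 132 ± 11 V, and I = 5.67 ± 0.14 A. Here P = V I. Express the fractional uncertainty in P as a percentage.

8.69%

Relative error in a monomial: (δP/P)² = Σ (nᵢ · δxᵢ/xᵢ)².
  (1·δV/V)² = (1×0.0833)² = 0.00694;  (1·δI/I)² = (1×0.0247)² = 0.000610
δP/P = √(0.00755) = 0.0869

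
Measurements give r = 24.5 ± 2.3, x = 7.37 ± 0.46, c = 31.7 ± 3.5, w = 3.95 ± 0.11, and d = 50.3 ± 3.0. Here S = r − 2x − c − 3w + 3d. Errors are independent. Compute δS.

For a sum/difference, combine absolute errors in quadrature:
  (δr)² = 5.29;  (2·δx)² = 0.846;  (δc)² = 12.2;  (3·δw)² = 0.109;  (3·δd)² = 81.0
δS = √(99.5) = 9.97

9.97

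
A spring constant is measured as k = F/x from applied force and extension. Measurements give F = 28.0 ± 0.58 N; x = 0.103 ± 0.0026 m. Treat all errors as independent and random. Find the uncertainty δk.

8.88 N/m

For a monomial k ∝ F, x^-1, fractional errors add in quadrature:
  (1·δF/F)² = (1×0.0207)² = 0.000429;  (-1·δx/x)² = (-1×0.0252)² = 0.000637
δk/k = √(0.00107) = 0.0327
k = 272 N/m, so δk = 0.0327 × 272 = 8.88 N/m.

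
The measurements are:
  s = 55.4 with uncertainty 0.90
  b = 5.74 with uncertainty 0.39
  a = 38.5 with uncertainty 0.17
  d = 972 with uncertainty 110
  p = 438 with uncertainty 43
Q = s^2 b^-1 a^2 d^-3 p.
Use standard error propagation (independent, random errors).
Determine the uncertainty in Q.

For a monomial Q ∝ s^2, b^-1, a^2, d^-3, p, fractional errors add in quadrature:
  (2·δs/s)² = (2×0.0162)² = 0.00106;  (-1·δb/b)² = (-1×0.0679)² = 0.00462;  (2·δa/a)² = (2×0.00442)² = 7.8e-05;  (-3·δd/d)² = (-3×0.113)² = 0.115;  (1·δp/p)² = (1×0.0982)² = 0.00964
δQ/Q = √(0.131) = 0.361
Q = 0.378, so δQ = 0.361 × 0.378 = 0.137.

0.137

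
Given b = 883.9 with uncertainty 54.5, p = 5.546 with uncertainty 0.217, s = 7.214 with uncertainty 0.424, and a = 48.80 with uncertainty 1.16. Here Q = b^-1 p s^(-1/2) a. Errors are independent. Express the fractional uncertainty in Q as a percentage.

8.22%

Since Q is a product/quotient, work with relative uncertainties:
  (-1·δb/b)² = (-1×0.0617)² = 0.00380;  (1·δp/p)² = (1×0.0391)² = 0.00153;  (−½·δs/s)² = (-0.5×0.0588)² = 0.000864;  (1·δa/a)² = (1×0.0238)² = 0.000565
δQ/Q = √(0.00676) = 0.0822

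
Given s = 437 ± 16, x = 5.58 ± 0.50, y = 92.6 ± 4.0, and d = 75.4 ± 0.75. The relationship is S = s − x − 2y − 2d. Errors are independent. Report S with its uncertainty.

95.4 ± 18.0

Each term contributes (cᵢ δxᵢ)² to (δS)²:
  (δs)² = 256;  (δx)² = 0.250;  (2·δy)² = 64.0;  (2·δd)² = 2.25
δS = √(322) = 18.0
S = 95.4.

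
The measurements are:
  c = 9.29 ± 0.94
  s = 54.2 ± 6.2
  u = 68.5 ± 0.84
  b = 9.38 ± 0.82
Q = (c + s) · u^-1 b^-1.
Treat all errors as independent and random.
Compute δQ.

Let w = c + s = 63.5. δw = √(δc² + δs²) = √(0.884 + 38.4) = 6.27, so δw/w = 0.0988.
Q is then a monomial in w, u, b:
δQ/Q = √((δw/w)² + (-1·δu/u)² + (-1·δb/b)²) = √(0.00976 + 0.000150 + 0.00764) = 0.132
Q = 0.0988, so δQ = 0.132 × 0.0988 = 0.0131.

0.0131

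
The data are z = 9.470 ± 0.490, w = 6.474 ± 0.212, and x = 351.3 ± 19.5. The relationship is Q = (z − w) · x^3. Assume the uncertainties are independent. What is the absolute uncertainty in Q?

3.17e+07

Let u = z − w = 2.996. δu = √(δz² + δw²) = √(0.240 + 0.0449) = 0.534, so δu/u = 0.178.
Q is then a monomial in u, x:
δQ/Q = √((δu/u)² + (3·δx/x)²) = √(0.0318 + 0.0277) = 0.244
Q = 1.299e+08, so δQ = 0.244 × 1.299e+08 = 3.17e+07.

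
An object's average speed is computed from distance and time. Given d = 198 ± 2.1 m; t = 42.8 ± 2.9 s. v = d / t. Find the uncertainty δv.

0.317 m/s

Since v is a product/quotient, work with relative uncertainties:
  (1·δd/d)² = (1×0.0106)² = 0.000112;  (-1·δt/t)² = (-1×0.0678)² = 0.00459
δv/v = √(0.00470) = 0.0686
v = 4.63 m/s, so δv = 0.0686 × 4.63 = 0.317 m/s.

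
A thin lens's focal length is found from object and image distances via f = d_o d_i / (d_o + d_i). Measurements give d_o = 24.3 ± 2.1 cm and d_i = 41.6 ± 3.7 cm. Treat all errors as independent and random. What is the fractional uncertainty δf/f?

∂f/∂d_o = (d_i/(d_o+d_i))² = 0.398;  ∂f/∂d_i = (d_o/(d_o+d_i))² = 0.136
δf = √((∂f/∂d_o · δd_o)² + (∂f/∂d_i · δd_i)²) = √(0.700 + 0.253) = 0.976 cm
f = 15.3 cm, so δf/f = 0.976/15.3 = 0.0637.

0.0637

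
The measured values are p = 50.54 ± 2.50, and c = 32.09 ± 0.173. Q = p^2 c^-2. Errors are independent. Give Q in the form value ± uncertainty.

Since Q is a product/quotient, work with relative uncertainties:
  (2·δp/p)² = (2×0.0495)² = 0.00979;  (-2·δc/c)² = (-2×0.00539)² = 0.000116
δQ/Q = √(0.00990) = 0.0995
Q = 2.480, so δQ = 0.0995 × 2.480 = 0.247.

2.480 ± 0.247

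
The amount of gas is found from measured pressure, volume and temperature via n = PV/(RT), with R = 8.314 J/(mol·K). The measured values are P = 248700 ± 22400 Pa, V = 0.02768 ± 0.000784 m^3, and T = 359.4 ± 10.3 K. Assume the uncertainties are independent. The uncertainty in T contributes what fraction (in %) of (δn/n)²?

(δn/n)² = (1·δP/P)² + (1·δV/V)² + (-1·δT/T)²
  P term: (1×0.0901)² = 0.00811
  V term: (1×0.0283)² = 0.000802
  T term: (-1×0.0287)² = 0.000821
Total = 0.00974. Share from T = 0.000821/0.00974 = 0.0844.

8.44%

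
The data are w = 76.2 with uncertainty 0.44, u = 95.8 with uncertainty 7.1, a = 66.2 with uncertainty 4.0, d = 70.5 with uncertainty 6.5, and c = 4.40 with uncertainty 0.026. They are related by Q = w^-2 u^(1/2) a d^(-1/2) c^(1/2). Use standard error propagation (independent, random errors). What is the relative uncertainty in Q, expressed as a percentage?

Since Q is a product/quotient, work with relative uncertainties:
  (-2·δw/w)² = (-2×0.00577)² = 0.000133;  (½·δu/u)² = (0.5×0.0741)² = 0.00137;  (1·δa/a)² = (1×0.0604)² = 0.00365;  (−½·δd/d)² = (-0.5×0.0922)² = 0.00213;  (½·δc/c)² = (0.5×0.00591)² = 8.73e-06
δQ/Q = √(0.00729) = 0.0854

8.54%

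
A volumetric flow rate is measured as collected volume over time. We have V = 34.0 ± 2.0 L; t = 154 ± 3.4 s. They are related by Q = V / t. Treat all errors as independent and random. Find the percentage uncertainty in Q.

6.28%

For a monomial Q ∝ V, t^-1, fractional errors add in quadrature:
  (1·δV/V)² = (1×0.0588)² = 0.00346;  (-1·δt/t)² = (-1×0.0221)² = 0.000487
δQ/Q = √(0.00395) = 0.0628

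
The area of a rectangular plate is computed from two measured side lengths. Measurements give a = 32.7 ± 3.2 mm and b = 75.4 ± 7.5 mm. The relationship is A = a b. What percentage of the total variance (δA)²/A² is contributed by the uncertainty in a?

49.2%

(δA/A)² = (1·δa/a)² + (1·δb/b)²
  a term: (1×0.0979)² = 0.00958
  b term: (1×0.0995)² = 0.00989
Total = 0.0195. Share from a = 0.00958/0.0195 = 0.492.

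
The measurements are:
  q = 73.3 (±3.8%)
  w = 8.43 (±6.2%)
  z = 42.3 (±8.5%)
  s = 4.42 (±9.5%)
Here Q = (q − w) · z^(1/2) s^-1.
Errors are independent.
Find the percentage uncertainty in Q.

Let u = q − w = 64.9. δu = √(δq² + δw²) = √(7.76 + 0.273) = 2.83, so δu/u = 0.0437.
Q is then a monomial in u, z, s:
δQ/Q = √((δu/u)² + (½·δz/z)² + (-1·δs/s)²) = √(0.00191 + 0.00181 + 0.00903) = 0.113

11.3%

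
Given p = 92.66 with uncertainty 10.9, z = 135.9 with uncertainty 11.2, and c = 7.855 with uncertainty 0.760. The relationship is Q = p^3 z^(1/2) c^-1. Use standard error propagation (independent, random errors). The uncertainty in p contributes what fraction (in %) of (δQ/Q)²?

(δQ/Q)² = (3·δp/p)² + (½·δz/z)² + (-1·δc/c)²
  p term: (3×0.118)² = 0.125
  z term: (0.5×0.0824)² = 0.00170
  c term: (-1×0.0968)² = 0.00936
Total = 0.136. Share from p = 0.125/0.136 = 0.918.

91.8%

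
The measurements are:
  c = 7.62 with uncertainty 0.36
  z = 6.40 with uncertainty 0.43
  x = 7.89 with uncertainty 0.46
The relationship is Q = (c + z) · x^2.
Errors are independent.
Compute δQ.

Let u = c + z = 14.0. δu = √(δc² + δz²) = √(0.130 + 0.185) = 0.561, so δu/u = 0.0400.
Q is then a monomial in u, x:
δQ/Q = √((δu/u)² + (2·δx/x)²) = √(0.00160 + 0.0136) = 0.123
Q = 873, so δQ = 0.123 × 873 = 108.

108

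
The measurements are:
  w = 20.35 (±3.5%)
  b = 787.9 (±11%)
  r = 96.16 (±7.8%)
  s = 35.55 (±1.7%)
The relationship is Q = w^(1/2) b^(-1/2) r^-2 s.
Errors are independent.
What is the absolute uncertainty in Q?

0.000103

Relative error in a monomial: (δQ/Q)² = Σ (nᵢ · δxᵢ/xᵢ)².
  (½·δw/w)² = (0.5×0.0350)² = 0.000306;  (−½·δb/b)² = (-0.5×0.110)² = 0.00302;  (-2·δr/r)² = (-2×0.0780)² = 0.0243;  (1·δs/s)² = (1×0.0170)² = 0.000289
δQ/Q = √(0.0280) = 0.167
Q = 0.0006179, so δQ = 0.167 × 0.0006179 = 0.000103.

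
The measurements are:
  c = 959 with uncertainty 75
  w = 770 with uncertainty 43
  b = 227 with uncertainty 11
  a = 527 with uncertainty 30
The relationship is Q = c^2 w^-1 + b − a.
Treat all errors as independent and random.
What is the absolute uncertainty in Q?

201

Let p = c^2·w^-1 = 1190. δp/p = √((2·δc/c)² + (-1·δw/w)²) = √(0.0245 + 0.00312) = 0.166, so δp = 198.
Q = p + b − a: δQ = √(δp² + δb² + δa²) = √(39300 + 121 + 900) = 201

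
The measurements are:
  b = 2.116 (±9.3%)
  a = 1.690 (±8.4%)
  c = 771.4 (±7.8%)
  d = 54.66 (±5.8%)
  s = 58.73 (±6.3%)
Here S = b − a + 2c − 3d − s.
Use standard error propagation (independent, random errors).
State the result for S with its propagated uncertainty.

1321 ± 121

S is a linear combination, so absolute uncertainties add in quadrature:
  (δb)² = 0.0387;  (δa)² = 0.0202;  (2·δc)² = 14500;  (3·δd)² = 90.5;  (δs)² = 13.7
δS = √(14600) = 121
S = 1321.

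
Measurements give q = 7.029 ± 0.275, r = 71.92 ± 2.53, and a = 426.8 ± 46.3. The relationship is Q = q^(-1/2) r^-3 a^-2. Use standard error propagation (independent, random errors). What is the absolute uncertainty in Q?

Relative error in a monomial: (δQ/Q)² = Σ (nᵢ · δxᵢ/xᵢ)².
  (−½·δq/q)² = (-0.5×0.0391)² = 0.000383;  (-3·δr/r)² = (-3×0.0352)² = 0.0111;  (-2·δa/a)² = (-2×0.108)² = 0.0471
δQ/Q = √(0.0586) = 0.242
Q = 5.566e-12, so δQ = 0.242 × 5.566e-12 = 1.35e-12.

1.35e-12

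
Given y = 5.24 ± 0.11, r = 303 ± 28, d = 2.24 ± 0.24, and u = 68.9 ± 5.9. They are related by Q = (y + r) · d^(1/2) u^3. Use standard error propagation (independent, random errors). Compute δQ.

Let w = y + r = 308. δw = √(δy² + δr²) = √(0.0121 + 784) = 28.0, so δw/w = 0.0908.
Q is then a monomial in w, d, u:
δQ/Q = √((δw/w)² + (½·δd/d)² + (3·δu/u)²) = √(0.00825 + 0.00287 + 0.0660) = 0.278
Q = 1.51e+08, so δQ = 0.278 × 1.51e+08 = 4.19e+07.

4.19e+07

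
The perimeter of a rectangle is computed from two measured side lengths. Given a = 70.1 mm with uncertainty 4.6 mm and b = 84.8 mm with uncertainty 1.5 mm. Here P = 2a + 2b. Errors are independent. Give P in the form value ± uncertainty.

310 ± 9.68 mm

P is a linear combination, so absolute uncertainties add in quadrature:
  (2·δa)² = 84.6;  (2·δb)² = 9.00
δP = √(93.6) = 9.68 mm
P = 310 mm.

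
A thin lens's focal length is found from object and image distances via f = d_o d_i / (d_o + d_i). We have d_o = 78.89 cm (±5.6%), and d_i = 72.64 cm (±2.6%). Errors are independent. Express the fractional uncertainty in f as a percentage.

∂f/∂d_o = (d_i/(d_o+d_i))² = 0.230;  ∂f/∂d_i = (d_o/(d_o+d_i))² = 0.271
δf = √((∂f/∂d_o · δd_o)² + (∂f/∂d_i · δd_i)²) = √(1.03 + 0.262) = 1.14 cm
f = 37.82 cm, so δf/f = 1.14/37.82 = 0.0301.

3.01%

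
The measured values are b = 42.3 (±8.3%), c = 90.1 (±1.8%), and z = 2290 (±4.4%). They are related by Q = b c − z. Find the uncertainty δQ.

339

Let p = b·c = 3810. δp/p = √((1·δb/b)² + (1·δc/c)²) = √(0.00689 + 0.000324) = 0.0849, so δp = 324.
Q = p − z: δQ = √(δp² + δz²) = √(1.05e+05 + 10200) = 339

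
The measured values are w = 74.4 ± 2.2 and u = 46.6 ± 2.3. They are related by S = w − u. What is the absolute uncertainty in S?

Absolute uncertainties add in quadrature for a linear combination:
  (δw)² = 4.84;  (δu)² = 5.29
δS = √(10.1) = 3.18

3.18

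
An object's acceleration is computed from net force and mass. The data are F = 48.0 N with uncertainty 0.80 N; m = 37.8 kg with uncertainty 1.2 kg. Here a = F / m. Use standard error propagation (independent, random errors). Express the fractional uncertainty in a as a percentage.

Products/powers → add relative errors in quadrature, weighted by exponent:
  (1·δF/F)² = (1×0.0167)² = 0.000278;  (-1·δm/m)² = (-1×0.0317)² = 0.00101
δa/a = √(0.00129) = 0.0359

3.59%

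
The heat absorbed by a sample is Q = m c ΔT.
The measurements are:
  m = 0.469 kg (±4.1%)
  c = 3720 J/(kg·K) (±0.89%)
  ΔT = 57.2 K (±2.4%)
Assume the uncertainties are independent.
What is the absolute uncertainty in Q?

Products/powers → add relative errors in quadrature, weighted by exponent:
  (1·δm/m)² = (1×0.0410)² = 0.00168;  (1·δc/c)² = (1×0.00890)² = 7.92e-05;  (1·δΔT/ΔT)² = (1×0.0240)² = 0.000576
δQ/Q = √(0.00234) = 0.0483
Q = 99800 J, so δQ = 0.0483 × 99800 = 4820 J.

4820 J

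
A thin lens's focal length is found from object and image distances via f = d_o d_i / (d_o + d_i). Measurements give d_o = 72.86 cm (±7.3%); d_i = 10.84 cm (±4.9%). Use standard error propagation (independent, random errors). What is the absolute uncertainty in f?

∂f/∂d_o = (d_i/(d_o+d_i))² = 0.0168;  ∂f/∂d_i = (d_o/(d_o+d_i))² = 0.758
δf = √((∂f/∂d_o · δd_o)² + (∂f/∂d_i · δd_i)²) = √(0.00796 + 0.162) = 0.412 cm

0.412 cm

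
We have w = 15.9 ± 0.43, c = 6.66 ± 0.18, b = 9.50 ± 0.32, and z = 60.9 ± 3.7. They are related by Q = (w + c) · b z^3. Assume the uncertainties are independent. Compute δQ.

9.03e+06

Let u = w + c = 22.6. δu = √(δw² + δc²) = √(0.185 + 0.0324) = 0.466, so δu/u = 0.0207.
Q is then a monomial in u, b, z:
δQ/Q = √((δu/u)² + (1·δb/b)² + (3·δz/z)²) = √(0.000427 + 0.00113 + 0.0332) = 0.187
Q = 4.84e+07, so δQ = 0.187 × 4.84e+07 = 9.03e+06.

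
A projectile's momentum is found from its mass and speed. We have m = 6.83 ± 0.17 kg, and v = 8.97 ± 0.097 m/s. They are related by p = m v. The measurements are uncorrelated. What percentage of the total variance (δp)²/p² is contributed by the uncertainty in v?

(δp/p)² = (1·δm/m)² + (1·δv/v)²
  m term: (1×0.0249)² = 0.000620
  v term: (1×0.0108)² = 0.000117
Total = 0.000736. Share from v = 0.000117/0.000736 = 0.159.

15.9%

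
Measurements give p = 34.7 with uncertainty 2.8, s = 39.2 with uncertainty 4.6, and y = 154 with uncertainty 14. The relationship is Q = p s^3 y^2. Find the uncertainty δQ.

Each factor contributes (exponent × relative error)² to (δQ/Q)²:
  (1·δp/p)² = (1×0.0807)² = 0.00651;  (3·δs/s)² = (3×0.117)² = 0.124;  (2·δy/y)² = (2×0.0909)² = 0.0331
δQ/Q = √(0.164) = 0.404
Q = 4.96e+10, so δQ = 0.404 × 4.96e+10 = 2e+10.

2e+10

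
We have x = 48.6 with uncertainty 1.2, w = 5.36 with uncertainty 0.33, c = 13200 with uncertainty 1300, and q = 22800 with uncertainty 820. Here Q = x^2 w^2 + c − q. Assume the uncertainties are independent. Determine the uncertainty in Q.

9130

Let p = x^2·w^2 = 67900. δp/p = √((2·δx/x)² + (2·δw/w)²) = √(0.00244 + 0.0152) = 0.133, so δp = 9000.
Q = p + c − q: δQ = √(δp² + δc² + δq²) = √(8.1e+07 + 1.69e+06 + 6.72e+05) = 9130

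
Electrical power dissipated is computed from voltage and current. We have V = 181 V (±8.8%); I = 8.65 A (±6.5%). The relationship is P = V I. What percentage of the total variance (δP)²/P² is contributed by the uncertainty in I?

(δP/P)² = (1·δV/V)² + (1·δI/I)²
  V term: (1×0.0880)² = 0.00774
  I term: (1×0.0650)² = 0.00423
Total = 0.0120. Share from I = 0.00423/0.0120 = 0.353.

35.3%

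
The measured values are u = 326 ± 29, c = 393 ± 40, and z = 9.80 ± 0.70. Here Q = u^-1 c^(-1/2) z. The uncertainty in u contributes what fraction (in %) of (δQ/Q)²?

(δQ/Q)² = (-1·δu/u)² + (−½·δc/c)² + (1·δz/z)²
  u term: (-1×0.0890)² = 0.00791
  c term: (-0.5×0.102)² = 0.00259
  z term: (1×0.0714)² = 0.00510
Total = 0.0156. Share from u = 0.00791/0.0156 = 0.507.

50.7%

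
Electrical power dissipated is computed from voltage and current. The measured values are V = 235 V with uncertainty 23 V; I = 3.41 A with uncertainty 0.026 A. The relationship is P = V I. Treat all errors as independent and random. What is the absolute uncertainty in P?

Relative error in a monomial: (δP/P)² = Σ (nᵢ · δxᵢ/xᵢ)².
  (1·δV/V)² = (1×0.0979)² = 0.00958;  (1·δI/I)² = (1×0.00762)² = 5.81e-05
δP/P = √(0.00964) = 0.0982
P = 801 W, so δP = 0.0982 × 801 = 78.7 W.

78.7 W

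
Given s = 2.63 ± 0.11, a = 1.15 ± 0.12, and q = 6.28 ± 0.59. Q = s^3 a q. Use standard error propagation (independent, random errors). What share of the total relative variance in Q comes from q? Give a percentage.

24.9%

(δQ/Q)² = (3·δs/s)² + (1·δa/a)² + (1·δq/q)²
  s term: (3×0.0418)² = 0.0157
  a term: (1×0.104)² = 0.0109
  q term: (1×0.0939)² = 0.00883
Total = 0.0355. Share from q = 0.00883/0.0355 = 0.249.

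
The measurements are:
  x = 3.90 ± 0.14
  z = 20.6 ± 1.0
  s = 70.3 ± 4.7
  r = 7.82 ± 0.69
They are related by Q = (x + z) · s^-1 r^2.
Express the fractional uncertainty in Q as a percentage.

Let u = x + z = 24.5. δu = √(δx² + δz²) = √(0.0196 + 1.00) = 1.01, so δu/u = 0.0412.
Q is then a monomial in u, s, r:
δQ/Q = √((δu/u)² + (-1·δs/s)² + (2·δr/r)²) = √(0.00170 + 0.00447 + 0.0311) = 0.193

19.3%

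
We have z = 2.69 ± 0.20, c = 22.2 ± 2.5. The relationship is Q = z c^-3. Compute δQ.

8.5e-05

For a monomial Q ∝ z, c^-3, fractional errors add in quadrature:
  (1·δz/z)² = (1×0.0743)² = 0.00553;  (-3·δc/c)² = (-3×0.113)² = 0.114
δQ/Q = √(0.120) = 0.346
Q = 0.000246, so δQ = 0.346 × 0.000246 = 8.5e-05.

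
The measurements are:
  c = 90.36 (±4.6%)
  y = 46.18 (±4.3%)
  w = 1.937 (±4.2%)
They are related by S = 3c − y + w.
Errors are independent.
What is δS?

Absolute uncertainties add in quadrature for a linear combination:
  (3·δc)² = 155;  (δy)² = 3.94;  (δw)² = 0.00662
δS = √(159) = 12.6

12.6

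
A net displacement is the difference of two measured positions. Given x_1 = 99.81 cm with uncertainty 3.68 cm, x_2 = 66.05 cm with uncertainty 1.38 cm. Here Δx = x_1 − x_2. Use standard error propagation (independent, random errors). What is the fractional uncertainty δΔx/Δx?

0.116

Sums and differences: (δΔx)² = Σ (cᵢ δxᵢ)².
  (δx_1)² = 13.5;  (δx_2)² = 1.90
δΔx = √(15.4) = 3.93 cm
Δx = 33.76 cm, so δΔx/Δx = 3.93/33.76 = 0.116.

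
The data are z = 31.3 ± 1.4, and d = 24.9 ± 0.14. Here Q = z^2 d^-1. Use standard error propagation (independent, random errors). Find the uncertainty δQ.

Each factor contributes (exponent × relative error)² to (δQ/Q)²:
  (2·δz/z)² = (2×0.0447)² = 0.00800;  (-1·δd/d)² = (-1×0.00562)² = 3.16e-05
δQ/Q = √(0.00803) = 0.0896
Q = 39.3, so δQ = 0.0896 × 39.3 = 3.53.

3.53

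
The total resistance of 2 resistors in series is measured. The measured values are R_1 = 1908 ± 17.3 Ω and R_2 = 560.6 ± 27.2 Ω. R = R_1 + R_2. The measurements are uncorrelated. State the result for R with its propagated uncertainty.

R is a linear combination, so absolute uncertainties add in quadrature:
  (δR_1)² = 299;  (δR_2)² = 740
δR = √(1040) = 32.2 Ω
R = 2469 Ω.

2469 ± 32.2 Ω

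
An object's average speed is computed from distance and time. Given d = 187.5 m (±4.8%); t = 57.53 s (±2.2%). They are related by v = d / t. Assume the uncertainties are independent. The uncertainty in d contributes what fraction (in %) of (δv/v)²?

(δv/v)² = (1·δd/d)² + (-1·δt/t)²
  d term: (1×0.0480)² = 0.00230
  t term: (-1×0.0220)² = 0.000484
Total = 0.00279. Share from d = 0.00230/0.00279 = 0.826.

82.6%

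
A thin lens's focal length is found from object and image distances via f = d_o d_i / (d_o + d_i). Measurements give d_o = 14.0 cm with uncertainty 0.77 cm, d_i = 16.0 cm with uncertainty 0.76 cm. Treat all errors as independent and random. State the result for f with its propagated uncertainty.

7.47 ± 0.275 cm

∂f/∂d_o = (d_i/(d_o+d_i))² = 0.284;  ∂f/∂d_i = (d_o/(d_o+d_i))² = 0.218
δf = √((∂f/∂d_o · δd_o)² + (∂f/∂d_i · δd_i)²) = √(0.0480 + 0.0274) = 0.275 cm
f = 7.47 cm.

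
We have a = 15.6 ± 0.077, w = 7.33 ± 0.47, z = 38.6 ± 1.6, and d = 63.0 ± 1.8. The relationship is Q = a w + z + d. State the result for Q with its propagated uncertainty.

Let p = a·w = 114. δp/p = √((1·δa/a)² + (1·δw/w)²) = √(2.44e-05 + 0.00411) = 0.0643, so δp = 7.35.
Q = p + z + d: δQ = √(δp² + δz² + δd²) = √(54.1 + 2.56 + 3.24) = 7.74
Q = 216.

216 ± 7.74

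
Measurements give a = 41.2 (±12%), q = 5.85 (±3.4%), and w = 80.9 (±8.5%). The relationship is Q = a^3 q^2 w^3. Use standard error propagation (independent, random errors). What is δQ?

Q is a product of powers, so relative uncertainties combine in quadrature:
  (3·δa/a)² = (3×0.120)² = 0.130;  (2·δq/q)² = (2×0.0340)² = 0.00462;  (3·δw/w)² = (3×0.0850)² = 0.0650
δQ/Q = √(0.199) = 0.446
Q = 1.27e+12, so δQ = 0.446 × 1.27e+12 = 5.66e+11.

5.66e+11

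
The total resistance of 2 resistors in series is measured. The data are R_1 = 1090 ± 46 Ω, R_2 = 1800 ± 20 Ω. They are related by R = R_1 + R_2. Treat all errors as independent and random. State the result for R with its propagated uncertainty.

Absolute uncertainties add in quadrature for a linear combination:
  (δR_1)² = 2120;  (δR_2)² = 400
δR = √(2520) = 50.2 Ω
R = 2890 Ω.

2890 ± 50.2 Ω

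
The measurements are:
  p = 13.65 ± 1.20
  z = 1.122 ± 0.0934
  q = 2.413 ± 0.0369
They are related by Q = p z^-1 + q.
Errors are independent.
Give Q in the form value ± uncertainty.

14.58 ± 1.47

Let w = p·z^-1 = 12.17. δw/w = √((1·δp/p)² + (-1·δz/z)²) = √(0.00773 + 0.00693) = 0.121, so δw = 1.47.
Q = w + q: δQ = √(δw² + δq²) = √(2.17 + 0.00136) = 1.47
Q = 14.58.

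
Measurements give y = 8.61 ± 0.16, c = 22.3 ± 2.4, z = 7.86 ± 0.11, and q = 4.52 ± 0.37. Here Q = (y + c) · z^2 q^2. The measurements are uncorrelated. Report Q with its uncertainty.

39000 ± 7160

Let u = y + c = 30.9. δu = √(δy² + δc²) = √(0.0256 + 5.76) = 2.41, so δu/u = 0.0778.
Q is then a monomial in u, z, q:
δQ/Q = √((δu/u)² + (2·δz/z)² + (2·δq/q)²) = √(0.00606 + 0.000783 + 0.0268) = 0.183
Q = 39000, so δQ = 0.183 × 39000 = 7160.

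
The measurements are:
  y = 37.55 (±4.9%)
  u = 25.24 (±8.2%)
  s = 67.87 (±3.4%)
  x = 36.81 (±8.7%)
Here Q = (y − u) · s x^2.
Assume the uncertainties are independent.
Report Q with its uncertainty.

Let w = y − u = 12.31. δw = √(δy² + δu²) = √(3.39 + 4.28) = 2.77, so δw/w = 0.225.
Q is then a monomial in w, s, x:
δQ/Q = √((δw/w)² + (1·δs/s)² + (2·δx/x)²) = √(0.0506 + 0.00116 + 0.0303) = 0.286
Q = 1.132e+06, so δQ = 0.286 × 1.132e+06 = 3.24e+05.

(1.132 ± 0.324) × 10^6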